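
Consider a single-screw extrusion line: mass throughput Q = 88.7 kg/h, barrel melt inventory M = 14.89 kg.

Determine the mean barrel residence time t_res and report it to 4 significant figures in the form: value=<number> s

value=604.3 s

Q_s = Q / 3600 = 88.7 / 3600 = 0.0246389 kg/s
t_res = M / Q_s = 14.89 ÷ 0.0246389 = 604.329 s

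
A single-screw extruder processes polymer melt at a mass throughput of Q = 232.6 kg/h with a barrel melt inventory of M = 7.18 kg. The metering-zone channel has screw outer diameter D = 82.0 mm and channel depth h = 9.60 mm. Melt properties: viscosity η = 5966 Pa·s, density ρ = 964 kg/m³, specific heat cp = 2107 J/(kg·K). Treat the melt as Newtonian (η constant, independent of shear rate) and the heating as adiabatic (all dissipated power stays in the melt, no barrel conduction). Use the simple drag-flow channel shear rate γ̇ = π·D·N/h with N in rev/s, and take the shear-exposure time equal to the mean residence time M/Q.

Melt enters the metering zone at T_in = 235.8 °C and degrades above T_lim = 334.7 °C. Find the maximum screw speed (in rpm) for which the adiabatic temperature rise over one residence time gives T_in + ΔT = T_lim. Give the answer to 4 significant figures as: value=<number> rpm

value=38.92 rpm

Throughput in SI: Q_s = 232.6 kg/h ÷ 3600 s/h = 0.0646111 kg/s
t_res = M / Q_s = 7.18 ÷ 0.0646111 = 111.126 s
D = 82.0 mm = 0.082 m;  h = 9.60 mm = 0.0096 m
ΔT_a = T_lim − T_in = 334.7 °C − 235.8 °C = 98.9 K
γ̇_max² = ΔT_a·ρ·cp/(η·t_res) = 98.9·964·2107/(5966·111.126) = 302.996 s⁻²
γ̇_max = sqrt(302.996) = 17.4068 s⁻¹
Solve γ̇ = πDN/h for N: N_max = γ̇_max·h/(π·D) = 17.4068 × 0.0096 / (π × 0.082) = 0.648674 rev/s = 38.9204 rpm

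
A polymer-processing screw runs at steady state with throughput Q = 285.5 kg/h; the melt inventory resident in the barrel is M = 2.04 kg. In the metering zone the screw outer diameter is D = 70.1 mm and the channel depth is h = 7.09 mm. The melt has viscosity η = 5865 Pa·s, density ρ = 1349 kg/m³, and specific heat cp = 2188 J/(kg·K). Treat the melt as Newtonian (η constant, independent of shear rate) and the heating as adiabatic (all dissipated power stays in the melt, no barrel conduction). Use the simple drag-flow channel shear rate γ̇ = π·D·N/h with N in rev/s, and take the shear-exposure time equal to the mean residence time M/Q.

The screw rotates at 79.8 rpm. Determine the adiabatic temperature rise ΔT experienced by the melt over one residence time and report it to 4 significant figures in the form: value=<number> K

Convert throughput: Q = 285.5 kg/h = 285.5/3600 = 0.0793056 kg/s
Mean residence time: t_res = M/Q_s = 2.04 kg / 0.0793056 kg/s = 25.7233 s
D = 70.1 mm = 0.0701 m;  h = 7.09 mm = 0.00709 m;  N = 79.8 rpm / 60 = 1.33 rev/s
γ̇ = π D N / h = (π)(0.0701)(1.33) / 0.00709 = 41.3117 s⁻¹
ΔT = η·γ̇²·t_res/(ρ·cp) = [5865 × 41.3117² × 25.7233] / [1349 × 2188] = 87.2332 K

value=87.23 K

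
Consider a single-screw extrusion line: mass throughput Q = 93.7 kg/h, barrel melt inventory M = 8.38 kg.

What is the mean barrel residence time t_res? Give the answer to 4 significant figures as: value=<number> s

value=322.0 s

Q_s = Q / 3600 = 93.7 / 3600 = 0.0260278 kg/s
Mean residence time: t_res = M/Q_s = 8.38 kg / 0.0260278 kg/s = 321.964 s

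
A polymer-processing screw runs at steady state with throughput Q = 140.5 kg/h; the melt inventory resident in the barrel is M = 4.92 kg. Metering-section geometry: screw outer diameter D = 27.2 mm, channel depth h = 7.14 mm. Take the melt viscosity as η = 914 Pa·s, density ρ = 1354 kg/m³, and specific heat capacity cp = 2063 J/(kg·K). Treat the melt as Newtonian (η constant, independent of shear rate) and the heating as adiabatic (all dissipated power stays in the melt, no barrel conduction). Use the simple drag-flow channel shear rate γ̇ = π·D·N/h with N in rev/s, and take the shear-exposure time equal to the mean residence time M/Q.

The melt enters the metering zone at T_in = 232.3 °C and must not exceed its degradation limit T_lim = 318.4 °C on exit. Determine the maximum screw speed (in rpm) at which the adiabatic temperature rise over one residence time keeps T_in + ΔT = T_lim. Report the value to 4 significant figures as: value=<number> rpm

Q_s = Q / 3600 = 140.5 / 3600 = 0.0390278 kg/s
Mean residence time: t_res = M/Q_s = 4.92 kg / 0.0390278 kg/s = 126.064 s
Geometry in SI: D = 27.2 mm → 0.0272 m, h = 7.14 mm → 0.00714 m
ΔT_a = T_lim − T_in = 318.4 − 232.3 = 86.1 K
γ̇_max² = ΔT_a·ρ·cp / (η·t_res) = [86.1 × 1354 × 2063] / [914 × 126.064] = 2087.29 s⁻²
Take the square root: γ̇_max = √(2087.29) = 45.6869 s⁻¹
Solve γ̇ = πDN/h for N: N_max = γ̇_max·h/(π·D) = 45.6869 × 0.00714 / (π × 0.0272) = 3.81743 rev/s = 229.046 rpm

value=229.0 rpm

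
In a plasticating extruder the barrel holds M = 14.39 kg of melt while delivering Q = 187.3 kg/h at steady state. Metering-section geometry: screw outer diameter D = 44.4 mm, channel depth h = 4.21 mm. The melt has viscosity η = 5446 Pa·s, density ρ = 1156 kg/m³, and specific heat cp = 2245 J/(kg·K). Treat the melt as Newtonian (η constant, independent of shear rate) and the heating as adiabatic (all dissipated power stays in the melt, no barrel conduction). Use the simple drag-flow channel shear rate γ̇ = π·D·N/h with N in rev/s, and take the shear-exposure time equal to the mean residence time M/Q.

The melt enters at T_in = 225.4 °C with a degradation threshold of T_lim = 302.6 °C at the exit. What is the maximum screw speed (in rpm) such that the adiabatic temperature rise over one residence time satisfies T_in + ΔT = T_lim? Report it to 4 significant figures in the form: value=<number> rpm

Q_s = Q / 3600 = 187.3 / 3600 = 0.0520278 kg/s
Mean residence time: t_res = M/Q_s = 14.39 kg / 0.0520278 kg/s = 276.583 s
D = 44.4 mm = 0.0444 m;  h = 4.21 mm = 0.00421 m
Allowable rise: ΔT_a = T_lim − T_in = 302.6 − 225.4 = 77.2 K
γ̇_max² = ΔT_a·ρ·cp/(η·t_res) = 77.2·1156·2245/(5446·276.583) = 133.011 s⁻²
γ̇_max = sqrt(133.011) = 11.533 s⁻¹
N_max = γ̇_max·h / (π·D) = 11.533 · 0.00421 / (π · 0.0444) = 0.348091 rev/s = 20.8855 rpm

value=20.89 rpm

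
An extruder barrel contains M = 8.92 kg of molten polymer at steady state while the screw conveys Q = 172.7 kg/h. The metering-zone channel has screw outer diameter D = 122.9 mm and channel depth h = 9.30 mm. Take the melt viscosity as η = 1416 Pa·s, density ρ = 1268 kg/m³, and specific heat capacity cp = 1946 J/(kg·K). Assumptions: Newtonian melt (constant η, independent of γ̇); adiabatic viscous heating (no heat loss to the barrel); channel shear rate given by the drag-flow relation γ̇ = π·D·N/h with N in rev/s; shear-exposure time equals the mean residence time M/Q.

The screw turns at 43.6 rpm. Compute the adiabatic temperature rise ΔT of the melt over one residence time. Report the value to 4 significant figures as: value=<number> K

value=97.11 K

Throughput in SI: Q_s = 172.7 kg/h ÷ 3600 s/h = 0.0479722 kg/s
t_res = M / Q_s = 8.92 / 0.0479722 = 185.941 s
Geometry in metres: D = 122.9 mm → 0.1229 m, h = 9.30 mm → 0.0093 m; screw speed N = 43.6 rpm = 0.726667 rev/s
γ̇ = π·D·N / h = π · 0.1229 · 0.726667 / 0.0093 = 30.1685 s⁻¹
ΔT = η·γ̇²·t_res / (ρ·cp) = 1416 · (30.1685)² · 185.941 / (1268 · 1946) = 97.1145 K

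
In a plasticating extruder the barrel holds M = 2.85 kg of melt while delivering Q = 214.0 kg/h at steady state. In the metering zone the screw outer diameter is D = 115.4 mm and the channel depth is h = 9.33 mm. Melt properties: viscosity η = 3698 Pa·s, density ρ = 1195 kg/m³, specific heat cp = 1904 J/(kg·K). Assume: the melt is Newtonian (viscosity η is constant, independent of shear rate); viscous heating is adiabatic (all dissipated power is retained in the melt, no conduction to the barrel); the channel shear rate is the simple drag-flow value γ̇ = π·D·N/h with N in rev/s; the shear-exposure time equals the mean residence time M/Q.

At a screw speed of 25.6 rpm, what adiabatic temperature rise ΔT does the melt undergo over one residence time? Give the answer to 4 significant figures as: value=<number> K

value=21.42 K

Convert throughput: Q = 214.0 kg/h = 214.0/3600 = 0.0594444 kg/s
t_res = M / Q_s = 2.85 ÷ 0.0594444 = 47.9439 s
Geometry in metres: D = 115.4 mm → 0.1154 m, h = 9.33 mm → 0.00933 m; screw speed N = 25.6 rpm = 0.426667 rev/s
γ̇ = π·D·N / h = π · 0.1154 · 0.426667 / 0.00933 = 16.5792 s⁻¹
ΔT = η·γ̇²·t_res/(ρ·cp) = [3698 × 16.5792² × 47.9439] / [1195 × 1904] = 21.4186 K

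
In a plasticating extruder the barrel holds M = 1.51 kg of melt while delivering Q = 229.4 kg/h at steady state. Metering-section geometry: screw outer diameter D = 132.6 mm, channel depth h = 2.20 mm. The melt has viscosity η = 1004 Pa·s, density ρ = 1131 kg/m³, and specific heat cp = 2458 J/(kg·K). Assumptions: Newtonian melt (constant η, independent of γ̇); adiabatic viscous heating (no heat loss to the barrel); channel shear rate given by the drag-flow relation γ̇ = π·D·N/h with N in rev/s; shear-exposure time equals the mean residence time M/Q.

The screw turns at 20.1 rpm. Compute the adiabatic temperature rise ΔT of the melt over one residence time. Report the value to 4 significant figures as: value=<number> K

value=34.44 K

Convert throughput: Q = 229.4 kg/h = 229.4/3600 = 0.0637222 kg/s
Mean residence time: t_res = M/Q_s = 1.51 kg / 0.0637222 kg/s = 23.6966 s
Geometry in metres: D = 132.6 mm → 0.1326 m, h = 2.20 mm → 0.0022 m; screw speed N = 20.1 rpm = 0.335 rev/s
γ̇ = π D N / h = (π)(0.1326)(0.335) / 0.0022 = 63.433 s⁻¹
Adiabatic rise: ΔT = η γ̇² t_res / (ρ cp) = 1004·(63.433)²·23.6966 / (1131·2458) = 34.4355 K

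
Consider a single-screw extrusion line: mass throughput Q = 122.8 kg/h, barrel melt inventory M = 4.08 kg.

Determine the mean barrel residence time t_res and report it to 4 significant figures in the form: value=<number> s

value=119.6 s

Q_s = Q / 3600 = 122.8 / 3600 = 0.0341111 kg/s
t_res = M / Q_s = 4.08 / 0.0341111 = 119.609 s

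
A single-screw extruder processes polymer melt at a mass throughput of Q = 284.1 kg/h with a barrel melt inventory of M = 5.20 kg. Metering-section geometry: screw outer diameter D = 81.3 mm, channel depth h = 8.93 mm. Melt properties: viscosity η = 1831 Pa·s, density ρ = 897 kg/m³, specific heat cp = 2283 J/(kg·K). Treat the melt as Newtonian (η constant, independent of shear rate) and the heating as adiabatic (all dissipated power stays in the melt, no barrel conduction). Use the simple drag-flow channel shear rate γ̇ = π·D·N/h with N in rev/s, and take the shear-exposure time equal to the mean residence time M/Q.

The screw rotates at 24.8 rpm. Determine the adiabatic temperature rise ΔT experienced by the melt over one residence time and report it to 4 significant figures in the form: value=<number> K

Convert throughput: Q = 284.1 kg/h = 284.1/3600 = 0.0789167 kg/s
t_res = M / Q_s = 5.20 ÷ 0.0789167 = 65.8923 s
Geometry in metres: D = 81.3 mm → 0.0813 m, h = 8.93 mm → 0.00893 m; screw speed N = 24.8 rpm = 0.413333 rev/s
Shear rate: γ̇ = πDN/h = π·0.0813·0.413333/0.00893 = 11.822 s⁻¹
ΔT = η·γ̇²·t_res/(ρ·cp) = [1831 × 11.822² × 65.8923] / [897 × 2283] = 8.23386 K

value=8.234 K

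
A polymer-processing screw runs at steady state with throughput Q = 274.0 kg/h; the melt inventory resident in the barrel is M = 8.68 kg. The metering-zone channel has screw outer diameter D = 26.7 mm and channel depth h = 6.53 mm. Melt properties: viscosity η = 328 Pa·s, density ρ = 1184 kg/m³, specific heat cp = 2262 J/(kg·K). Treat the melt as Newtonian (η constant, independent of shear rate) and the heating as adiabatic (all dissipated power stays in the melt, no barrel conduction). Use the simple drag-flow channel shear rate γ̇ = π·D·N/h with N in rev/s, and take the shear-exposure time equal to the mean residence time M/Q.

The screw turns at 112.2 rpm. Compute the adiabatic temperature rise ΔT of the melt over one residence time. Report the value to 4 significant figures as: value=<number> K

Convert throughput: Q = 274.0 kg/h = 274.0/3600 = 0.0761111 kg/s
t_res = M / Q_s = 8.68 / 0.0761111 = 114.044 s
Convert to SI: D = 0.0267 m, h = 0.00653 m, N = 112.2/60 = 1.87 rev/s
γ̇ = π D N / h = (π)(0.0267)(1.87) / 0.00653 = 24.0209 s⁻¹
Adiabatic rise: ΔT = η γ̇² t_res / (ρ cp) = 328·(24.0209)²·114.044 / (1184·2262) = 8.05898 K

value=8.059 K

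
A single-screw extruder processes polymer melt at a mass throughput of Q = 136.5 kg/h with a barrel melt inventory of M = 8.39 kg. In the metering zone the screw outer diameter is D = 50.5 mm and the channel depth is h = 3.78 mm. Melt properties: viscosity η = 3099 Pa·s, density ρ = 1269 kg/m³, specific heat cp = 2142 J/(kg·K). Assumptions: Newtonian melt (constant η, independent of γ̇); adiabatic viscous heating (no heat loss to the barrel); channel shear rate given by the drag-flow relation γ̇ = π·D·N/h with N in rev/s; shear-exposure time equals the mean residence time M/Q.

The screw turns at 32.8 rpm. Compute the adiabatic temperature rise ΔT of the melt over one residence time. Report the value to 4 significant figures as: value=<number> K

value=132.8 K

Convert throughput: Q = 136.5 kg/h = 136.5/3600 = 0.0379167 kg/s
t_res = M / Q_s = 8.39 ÷ 0.0379167 = 221.275 s
Convert to SI: D = 0.0505 m, h = 0.00378 m, N = 32.8/60 = 0.546667 rev/s
γ̇ = π·D·N / h = π · 0.0505 · 0.546667 / 0.00378 = 22.9442 s⁻¹
ΔT = η·γ̇²·t_res / (ρ·cp) = 3099 · (22.9442)² · 221.275 / (1269 · 2142) = 132.806 K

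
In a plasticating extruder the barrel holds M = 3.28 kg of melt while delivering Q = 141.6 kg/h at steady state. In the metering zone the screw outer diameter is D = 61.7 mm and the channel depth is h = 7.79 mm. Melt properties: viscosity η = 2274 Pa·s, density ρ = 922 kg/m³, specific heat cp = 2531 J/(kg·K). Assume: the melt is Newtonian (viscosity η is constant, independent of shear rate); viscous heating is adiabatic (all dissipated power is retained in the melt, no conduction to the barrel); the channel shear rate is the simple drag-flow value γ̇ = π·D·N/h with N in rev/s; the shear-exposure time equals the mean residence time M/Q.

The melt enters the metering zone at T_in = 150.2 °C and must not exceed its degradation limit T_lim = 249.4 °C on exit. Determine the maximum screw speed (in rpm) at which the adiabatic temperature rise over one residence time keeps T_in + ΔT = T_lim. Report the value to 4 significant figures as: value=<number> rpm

value=84.25 rpm

Throughput in SI: Q_s = 141.6 kg/h ÷ 3600 s/h = 0.0393333 kg/s
t_res = M / Q_s = 3.28 / 0.0393333 = 83.3898 s
Convert to metres: D = 0.0617 m, h = 0.00779 m
Allowable rise: ΔT_a = T_lim − T_in = 249.4 − 150.2 = 99.2 K
γ̇_max² = ΔT_a·ρ·cp/(η·t_res) = 99.2·922·2531/(2274·83.3898) = 1220.76 s⁻²
γ̇_max = sqrt(1220.76) = 34.9394 s⁻¹
N_max = γ̇_max·h / (π·D) = 34.9394 · 0.00779 / (π · 0.0617) = 1.40416 rev/s = 84.2499 rpm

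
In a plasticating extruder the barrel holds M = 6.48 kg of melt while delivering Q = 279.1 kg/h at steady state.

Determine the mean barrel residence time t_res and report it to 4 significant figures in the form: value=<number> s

value=83.58 s

Q_s = Q / 3600 = 279.1 / 3600 = 0.0775278 kg/s
t_res = M / Q_s = 6.48 / 0.0775278 = 83.5829 s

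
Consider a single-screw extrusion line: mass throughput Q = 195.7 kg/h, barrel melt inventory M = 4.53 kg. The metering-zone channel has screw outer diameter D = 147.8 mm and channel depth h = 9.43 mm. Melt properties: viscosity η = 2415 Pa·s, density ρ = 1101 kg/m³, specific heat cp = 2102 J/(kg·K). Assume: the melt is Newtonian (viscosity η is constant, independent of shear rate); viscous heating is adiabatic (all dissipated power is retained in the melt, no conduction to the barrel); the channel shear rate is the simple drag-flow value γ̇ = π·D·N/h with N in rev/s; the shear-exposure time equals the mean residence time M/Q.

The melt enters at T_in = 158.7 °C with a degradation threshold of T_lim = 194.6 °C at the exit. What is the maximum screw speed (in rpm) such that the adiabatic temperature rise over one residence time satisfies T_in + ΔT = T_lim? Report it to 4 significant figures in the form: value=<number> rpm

Convert throughput: Q = 195.7 kg/h = 195.7/3600 = 0.0543611 kg/s
Mean residence time: t_res = M/Q_s = 4.53 kg / 0.0543611 kg/s = 83.3316 s
Geometry in SI: D = 147.8 mm → 0.1478 m, h = 9.43 mm → 0.00943 m
ΔT_a = T_lim − T_in = 194.6 − 158.7 = 35.9 K
γ̇_max² = ΔT_a·ρ·cp/(η·t_res) = 35.9·1101·2102/(2415·83.3316) = 412.845 s⁻²
γ̇_max = sqrt(412.845) = 20.3186 s⁻¹
N_max = γ̇_max h / (πD) = 20.3186·0.00943/(π·0.1478) = 0.412649 rev/s → ×60 = 24.759 rpm

value=24.76 rpm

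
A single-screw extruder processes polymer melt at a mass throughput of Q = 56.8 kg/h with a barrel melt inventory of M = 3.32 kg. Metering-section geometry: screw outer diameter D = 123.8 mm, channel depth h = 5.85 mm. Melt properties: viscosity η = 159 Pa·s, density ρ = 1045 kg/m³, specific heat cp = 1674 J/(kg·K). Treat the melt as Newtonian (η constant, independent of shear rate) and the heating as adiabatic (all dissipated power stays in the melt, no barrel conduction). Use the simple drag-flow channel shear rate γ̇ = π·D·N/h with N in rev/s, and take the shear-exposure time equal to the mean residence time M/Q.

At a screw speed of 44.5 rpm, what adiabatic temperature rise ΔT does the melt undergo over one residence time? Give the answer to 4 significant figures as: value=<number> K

value=46.50 K

Convert throughput: Q = 56.8 kg/h = 56.8/3600 = 0.0157778 kg/s
t_res = M / Q_s = 3.32 / 0.0157778 = 210.423 s
D = 123.8 mm = 0.1238 m;  h = 5.85 mm = 0.00585 m;  N = 44.5 rpm / 60 = 0.741667 rev/s
Shear rate: γ̇ = πDN/h = π·0.1238·0.741667/0.00585 = 49.3087 s⁻¹
ΔT = η·γ̇²·t_res/(ρ·cp) = [159 × 49.3087² × 210.423] / [1045 × 1674] = 46.5012 K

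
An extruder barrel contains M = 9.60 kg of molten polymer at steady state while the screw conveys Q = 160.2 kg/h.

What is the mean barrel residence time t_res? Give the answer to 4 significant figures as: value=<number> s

Throughput in SI: Q_s = 160.2 kg/h ÷ 3600 s/h = 0.0445 kg/s
Mean residence time: t_res = M/Q_s = 9.60 kg / 0.0445 kg/s = 215.73 s

value=215.7 s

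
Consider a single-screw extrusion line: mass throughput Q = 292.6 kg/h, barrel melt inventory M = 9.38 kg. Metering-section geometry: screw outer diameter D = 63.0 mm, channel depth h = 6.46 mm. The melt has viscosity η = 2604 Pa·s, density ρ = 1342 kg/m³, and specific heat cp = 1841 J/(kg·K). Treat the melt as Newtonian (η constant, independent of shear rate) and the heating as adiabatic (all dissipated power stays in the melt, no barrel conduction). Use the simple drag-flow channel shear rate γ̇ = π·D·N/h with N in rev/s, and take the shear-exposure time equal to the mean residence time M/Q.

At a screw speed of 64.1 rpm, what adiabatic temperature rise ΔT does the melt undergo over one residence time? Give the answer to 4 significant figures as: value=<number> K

Convert throughput: Q = 292.6 kg/h = 292.6/3600 = 0.0812778 kg/s
t_res = M / Q_s = 9.38 / 0.0812778 = 115.407 s
Geometry in metres: D = 63.0 mm → 0.063 m, h = 6.46 mm → 0.00646 m; screw speed N = 64.1 rpm = 1.06833 rev/s
γ̇ = π·D·N / h = π · 0.063 · 1.06833 / 0.00646 = 32.7314 s⁻¹
ΔT = η·γ̇²·t_res / (ρ·cp) = 2604 · (32.7314)² · 115.407 / (1342 · 1841) = 130.315 K

value=130.3 K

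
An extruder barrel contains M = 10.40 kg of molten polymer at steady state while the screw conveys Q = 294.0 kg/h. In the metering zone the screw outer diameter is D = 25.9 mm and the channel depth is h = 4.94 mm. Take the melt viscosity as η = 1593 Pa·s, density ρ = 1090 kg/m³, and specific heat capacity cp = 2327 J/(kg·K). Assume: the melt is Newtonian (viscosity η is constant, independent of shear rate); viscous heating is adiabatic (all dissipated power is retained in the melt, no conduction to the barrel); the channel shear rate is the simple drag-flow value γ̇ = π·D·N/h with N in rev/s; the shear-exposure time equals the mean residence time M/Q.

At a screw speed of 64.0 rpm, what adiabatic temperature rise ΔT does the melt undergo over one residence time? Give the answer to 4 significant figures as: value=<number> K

value=24.69 K

Q_s = Q / 3600 = 294.0 / 3600 = 0.0816667 kg/s
t_res = M / Q_s = 10.40 ÷ 0.0816667 = 127.347 s
Geometry in metres: D = 25.9 mm → 0.0259 m, h = 4.94 mm → 0.00494 m; screw speed N = 64.0 rpm = 1.06667 rev/s
Shear rate: γ̇ = πDN/h = π·0.0259·1.06667/0.00494 = 17.5692 s⁻¹
ΔT = η·γ̇²·t_res / (ρ·cp) = 1593 · (17.5692)² · 127.347 / (1090 · 2327) = 24.6879 K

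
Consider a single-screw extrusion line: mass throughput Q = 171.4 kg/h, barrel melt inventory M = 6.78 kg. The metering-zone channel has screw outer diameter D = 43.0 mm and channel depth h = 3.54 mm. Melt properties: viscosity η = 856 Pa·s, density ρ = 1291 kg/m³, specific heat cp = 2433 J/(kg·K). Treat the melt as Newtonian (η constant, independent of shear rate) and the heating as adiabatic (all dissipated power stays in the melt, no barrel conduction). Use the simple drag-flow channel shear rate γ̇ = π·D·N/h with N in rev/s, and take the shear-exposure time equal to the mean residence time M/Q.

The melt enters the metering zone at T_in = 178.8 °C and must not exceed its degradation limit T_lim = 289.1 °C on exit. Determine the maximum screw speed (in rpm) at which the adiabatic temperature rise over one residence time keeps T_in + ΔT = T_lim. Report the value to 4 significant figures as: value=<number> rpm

value=83.82 rpm

Q_s = Q / 3600 = 171.4 / 3600 = 0.0476111 kg/s
t_res = M / Q_s = 6.78 / 0.0476111 = 142.404 s
Convert to metres: D = 0.043 m, h = 0.00354 m
Allowable rise: ΔT_a = T_lim − T_in = 289.1 − 178.8 = 110.3 K
Invert ΔT = ηγ̇²t_res/(ρcp) for γ̇: γ̇_max² = ΔT_a ρ cp / (η t_res) = 110.3·1291·2433 / (856·142.404) = 2842.16 s⁻²
γ̇_max = √2842.16 = 53.3119 s⁻¹
Solve γ̇ = πDN/h for N: N_max = γ̇_max·h/(π·D) = 53.3119 × 0.00354 / (π × 0.043) = 1.39704 rev/s = 83.8225 rpm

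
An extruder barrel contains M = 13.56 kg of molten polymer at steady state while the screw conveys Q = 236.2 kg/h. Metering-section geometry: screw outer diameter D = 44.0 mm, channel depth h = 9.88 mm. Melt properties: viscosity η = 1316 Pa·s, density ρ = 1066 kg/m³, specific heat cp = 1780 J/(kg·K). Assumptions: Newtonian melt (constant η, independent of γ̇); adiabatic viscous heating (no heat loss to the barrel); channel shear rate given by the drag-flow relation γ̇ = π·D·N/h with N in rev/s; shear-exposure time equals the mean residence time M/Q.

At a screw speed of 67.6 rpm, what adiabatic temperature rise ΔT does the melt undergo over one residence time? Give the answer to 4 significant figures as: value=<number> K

value=35.62 K

Q_s = Q / 3600 = 236.2 / 3600 = 0.0656111 kg/s
t_res = M / Q_s = 13.56 / 0.0656111 = 206.672 s
Geometry in metres: D = 44.0 mm → 0.044 m, h = 9.88 mm → 0.00988 m; screw speed N = 67.6 rpm = 1.12667 rev/s
γ̇ = π D N / h = (π)(0.044)(1.12667) / 0.00988 = 15.7631 s⁻¹
ΔT = η·γ̇²·t_res / (ρ·cp) = 1316 · (15.7631)² · 206.672 / (1066 · 1780) = 35.6158 K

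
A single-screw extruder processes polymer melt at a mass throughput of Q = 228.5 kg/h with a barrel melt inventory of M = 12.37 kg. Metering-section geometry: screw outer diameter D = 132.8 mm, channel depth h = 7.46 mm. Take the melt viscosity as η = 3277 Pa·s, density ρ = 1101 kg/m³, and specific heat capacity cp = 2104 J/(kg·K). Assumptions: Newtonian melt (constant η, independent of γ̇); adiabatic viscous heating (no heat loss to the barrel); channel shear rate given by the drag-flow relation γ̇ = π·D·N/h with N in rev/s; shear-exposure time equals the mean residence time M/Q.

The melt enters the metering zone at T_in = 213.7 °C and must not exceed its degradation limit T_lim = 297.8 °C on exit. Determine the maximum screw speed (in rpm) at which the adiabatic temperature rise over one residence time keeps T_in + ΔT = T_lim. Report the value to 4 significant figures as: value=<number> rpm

value=18.74 rpm

Convert throughput: Q = 228.5 kg/h = 228.5/3600 = 0.0634722 kg/s
t_res = M / Q_s = 12.37 ÷ 0.0634722 = 194.888 s
Geometry in SI: D = 132.8 mm → 0.1328 m, h = 7.46 mm → 0.00746 m
Allowable rise: ΔT_a = T_lim − T_in = 297.8 − 213.7 = 84.1 K
Invert ΔT = ηγ̇²t_res/(ρcp) for γ̇: γ̇_max² = ΔT_a ρ cp / (η t_res) = 84.1·1101·2104 / (3277·194.888) = 305.047 s⁻²
Take the square root: γ̇_max = √(305.047) = 17.4656 s⁻¹
N_max = γ̇_max·h / (π·D) = 17.4656 · 0.00746 / (π · 0.1328) = 0.312302 rev/s = 18.7381 rpm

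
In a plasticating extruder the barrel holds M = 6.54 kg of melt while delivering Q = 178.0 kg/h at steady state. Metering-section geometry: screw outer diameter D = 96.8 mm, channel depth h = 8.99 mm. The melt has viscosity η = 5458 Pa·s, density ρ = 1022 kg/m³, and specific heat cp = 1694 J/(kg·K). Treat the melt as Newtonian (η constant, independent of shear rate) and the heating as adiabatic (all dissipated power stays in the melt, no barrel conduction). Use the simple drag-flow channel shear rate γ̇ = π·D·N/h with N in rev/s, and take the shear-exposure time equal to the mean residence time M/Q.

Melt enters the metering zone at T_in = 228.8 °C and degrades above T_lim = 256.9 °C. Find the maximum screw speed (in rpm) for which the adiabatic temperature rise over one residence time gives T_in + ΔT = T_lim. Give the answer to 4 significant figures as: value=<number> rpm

value=14.56 rpm

Q_s = Q / 3600 = 178.0 / 3600 = 0.0494444 kg/s
t_res = M / Q_s = 6.54 ÷ 0.0494444 = 132.27 s
Geometry in SI: D = 96.8 mm → 0.0968 m, h = 8.99 mm → 0.00899 m
Allowable rise: ΔT_a = T_lim − T_in = 256.9 − 228.8 = 28.1 K
γ̇_max² = ΔT_a·ρ·cp/(η·t_res) = 28.1·1022·1694/(5458·132.27) = 67.3871 s⁻²
γ̇_max = sqrt(67.3871) = 8.20897 s⁻¹
Solve γ̇ = πDN/h for N: N_max = γ̇_max·h/(π·D) = 8.20897 × 0.00899 / (π × 0.0968) = 0.242674 rev/s = 14.5604 rpm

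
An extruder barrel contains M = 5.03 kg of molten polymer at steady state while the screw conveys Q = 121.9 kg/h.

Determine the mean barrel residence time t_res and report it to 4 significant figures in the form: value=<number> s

value=148.5 s

Throughput in SI: Q_s = 121.9 kg/h ÷ 3600 s/h = 0.0338611 kg/s
Mean residence time: t_res = M/Q_s = 5.03 kg / 0.0338611 kg/s = 148.548 s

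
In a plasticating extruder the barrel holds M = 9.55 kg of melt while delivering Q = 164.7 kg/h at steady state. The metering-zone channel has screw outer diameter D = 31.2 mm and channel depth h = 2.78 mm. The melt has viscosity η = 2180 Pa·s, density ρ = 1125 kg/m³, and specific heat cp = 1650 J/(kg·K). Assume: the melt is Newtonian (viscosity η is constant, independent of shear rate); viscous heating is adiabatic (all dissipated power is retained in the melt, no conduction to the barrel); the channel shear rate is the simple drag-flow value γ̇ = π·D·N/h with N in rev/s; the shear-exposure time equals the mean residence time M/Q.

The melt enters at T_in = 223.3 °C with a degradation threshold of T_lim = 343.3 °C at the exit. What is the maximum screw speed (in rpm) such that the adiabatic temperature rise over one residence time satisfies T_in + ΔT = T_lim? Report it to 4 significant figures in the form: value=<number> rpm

Throughput in SI: Q_s = 164.7 kg/h ÷ 3600 s/h = 0.04575 kg/s
t_res = M / Q_s = 9.55 ÷ 0.04575 = 208.743 s
Convert to metres: D = 0.0312 m, h = 0.00278 m
Allowable rise: ΔT_a = T_lim − T_in = 343.3 − 223.3 = 120 K
Invert ΔT = ηγ̇²t_res/(ρcp) for γ̇: γ̇_max² = ΔT_a ρ cp / (η t_res) = 120·1125·1650 / (2180·208.743) = 489.496 s⁻²
γ̇_max = √489.496 = 22.1246 s⁻¹
Solve γ̇ = πDN/h for N: N_max = γ̇_max·h/(π·D) = 22.1246 × 0.00278 / (π × 0.0312) = 0.627502 rev/s = 37.6501 rpm

value=37.65 rpm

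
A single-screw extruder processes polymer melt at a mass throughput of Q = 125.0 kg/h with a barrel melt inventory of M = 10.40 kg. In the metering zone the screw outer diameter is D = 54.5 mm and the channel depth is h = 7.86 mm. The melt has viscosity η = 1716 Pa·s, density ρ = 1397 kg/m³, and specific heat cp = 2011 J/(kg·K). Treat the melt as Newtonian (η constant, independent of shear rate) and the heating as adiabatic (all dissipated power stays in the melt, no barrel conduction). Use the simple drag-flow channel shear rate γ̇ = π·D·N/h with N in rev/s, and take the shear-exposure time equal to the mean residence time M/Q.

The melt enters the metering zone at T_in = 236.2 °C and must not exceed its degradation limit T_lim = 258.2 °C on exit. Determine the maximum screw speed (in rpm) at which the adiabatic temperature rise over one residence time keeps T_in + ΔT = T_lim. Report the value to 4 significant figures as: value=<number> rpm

Throughput in SI: Q_s = 125.0 kg/h ÷ 3600 s/h = 0.0347222 kg/s
Mean residence time: t_res = M/Q_s = 10.40 kg / 0.0347222 kg/s = 299.52 s
Convert to metres: D = 0.0545 m, h = 0.00786 m
ΔT_a = T_lim − T_in = 258.2 °C − 236.2 °C = 22 K
Invert ΔT = ηγ̇²t_res/(ρcp) for γ̇: γ̇_max² = ΔT_a ρ cp / (η t_res) = 22·1397·2011 / (1716·299.52) = 120.251 s⁻²
γ̇_max = √120.251 = 10.9659 s⁻¹
N_max = γ̇_max h / (πD) = 10.9659·0.00786/(π·0.0545) = 0.503408 rev/s → ×60 = 30.2045 rpm

value=30.20 rpm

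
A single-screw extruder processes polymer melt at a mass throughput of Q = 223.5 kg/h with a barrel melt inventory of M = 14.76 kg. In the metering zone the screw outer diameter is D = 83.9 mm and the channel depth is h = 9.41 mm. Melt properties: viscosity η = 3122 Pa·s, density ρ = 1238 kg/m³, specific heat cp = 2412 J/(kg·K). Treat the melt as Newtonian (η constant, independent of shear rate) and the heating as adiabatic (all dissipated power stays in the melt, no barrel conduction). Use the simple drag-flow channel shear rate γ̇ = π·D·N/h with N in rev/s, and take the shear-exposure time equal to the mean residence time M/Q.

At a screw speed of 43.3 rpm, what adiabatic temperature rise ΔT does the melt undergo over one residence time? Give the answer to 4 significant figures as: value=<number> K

value=101.6 K

Throughput in SI: Q_s = 223.5 kg/h ÷ 3600 s/h = 0.0620833 kg/s
t_res = M / Q_s = 14.76 / 0.0620833 = 237.745 s
Geometry in metres: D = 83.9 mm → 0.0839 m, h = 9.41 mm → 0.00941 m; screw speed N = 43.3 rpm = 0.721667 rev/s
γ̇ = π·D·N / h = π · 0.0839 · 0.721667 / 0.00941 = 20.2143 s⁻¹
ΔT = η·γ̇²·t_res/(ρ·cp) = [3122 × 20.2143² × 237.745] / [1238 × 2412] = 101.57 K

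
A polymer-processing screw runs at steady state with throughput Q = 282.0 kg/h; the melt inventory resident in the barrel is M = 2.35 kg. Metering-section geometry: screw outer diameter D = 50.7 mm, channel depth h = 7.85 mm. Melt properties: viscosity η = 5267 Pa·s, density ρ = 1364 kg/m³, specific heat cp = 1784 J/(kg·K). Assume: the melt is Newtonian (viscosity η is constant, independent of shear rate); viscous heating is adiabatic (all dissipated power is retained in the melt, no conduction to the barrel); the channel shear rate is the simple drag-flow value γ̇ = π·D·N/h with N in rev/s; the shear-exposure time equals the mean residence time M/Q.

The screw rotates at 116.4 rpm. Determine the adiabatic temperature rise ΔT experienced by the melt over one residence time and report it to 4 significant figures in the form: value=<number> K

Convert throughput: Q = 282.0 kg/h = 282.0/3600 = 0.0783333 kg/s
Mean residence time: t_res = M/Q_s = 2.35 kg / 0.0783333 kg/s = 30 s
D = 50.7 mm = 0.0507 m;  h = 7.85 mm = 0.00785 m;  N = 116.4 rpm / 60 = 1.94 rev/s
γ̇ = π D N / h = (π)(0.0507)(1.94) / 0.00785 = 39.3632 s⁻¹
ΔT = η·γ̇²·t_res/(ρ·cp) = [5267 × 39.3632² × 30] / [1364 × 1784] = 100.613 K

value=100.6 K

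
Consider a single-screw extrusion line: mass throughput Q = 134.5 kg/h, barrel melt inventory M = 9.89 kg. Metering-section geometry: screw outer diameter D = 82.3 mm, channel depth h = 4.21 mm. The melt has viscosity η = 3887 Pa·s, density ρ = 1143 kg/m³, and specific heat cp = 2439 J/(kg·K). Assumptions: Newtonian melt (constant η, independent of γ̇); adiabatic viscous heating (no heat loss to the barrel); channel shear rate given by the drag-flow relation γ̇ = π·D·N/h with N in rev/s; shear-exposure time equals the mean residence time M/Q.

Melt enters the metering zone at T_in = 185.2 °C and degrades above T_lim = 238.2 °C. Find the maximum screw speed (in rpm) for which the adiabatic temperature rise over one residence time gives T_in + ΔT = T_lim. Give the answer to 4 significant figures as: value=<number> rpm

Q_s = Q / 3600 = 134.5 / 3600 = 0.0373611 kg/s
t_res = M / Q_s = 9.89 ÷ 0.0373611 = 264.714 s
D = 82.3 mm = 0.0823 m;  h = 4.21 mm = 0.00421 m
ΔT_a = T_lim − T_in = 238.2 °C − 185.2 °C = 53 K
γ̇_max² = ΔT_a·ρ·cp/(η·t_res) = 53·1143·2439/(3887·264.714) = 143.596 s⁻²
γ̇_max = sqrt(143.596) = 11.9832 s⁻¹
N_max = γ̇_max h / (πD) = 11.9832·0.00421/(π·0.0823) = 0.195121 rev/s → ×60 = 11.7073 rpm

value=11.71 rpm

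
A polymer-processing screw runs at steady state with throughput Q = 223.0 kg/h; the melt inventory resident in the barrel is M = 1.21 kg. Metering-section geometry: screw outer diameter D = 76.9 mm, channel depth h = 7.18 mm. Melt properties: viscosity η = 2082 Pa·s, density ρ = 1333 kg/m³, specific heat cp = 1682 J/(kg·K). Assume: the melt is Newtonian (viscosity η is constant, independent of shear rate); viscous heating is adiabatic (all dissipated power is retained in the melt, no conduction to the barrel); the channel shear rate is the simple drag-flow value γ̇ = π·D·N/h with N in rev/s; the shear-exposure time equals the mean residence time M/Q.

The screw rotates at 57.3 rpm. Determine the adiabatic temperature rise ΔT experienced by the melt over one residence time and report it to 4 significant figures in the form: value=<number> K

Throughput in SI: Q_s = 223.0 kg/h ÷ 3600 s/h = 0.0619444 kg/s
Mean residence time: t_res = M/Q_s = 1.21 kg / 0.0619444 kg/s = 19.5336 s
D = 76.9 mm = 0.0769 m;  h = 7.18 mm = 0.00718 m;  N = 57.3 rpm / 60 = 0.955 rev/s
Shear rate: γ̇ = πDN/h = π·0.0769·0.955/0.00718 = 32.1333 s⁻¹
ΔT = η·γ̇²·t_res / (ρ·cp) = 2082 · (32.1333)² · 19.5336 / (1333 · 1682) = 18.7291 K

value=18.73 K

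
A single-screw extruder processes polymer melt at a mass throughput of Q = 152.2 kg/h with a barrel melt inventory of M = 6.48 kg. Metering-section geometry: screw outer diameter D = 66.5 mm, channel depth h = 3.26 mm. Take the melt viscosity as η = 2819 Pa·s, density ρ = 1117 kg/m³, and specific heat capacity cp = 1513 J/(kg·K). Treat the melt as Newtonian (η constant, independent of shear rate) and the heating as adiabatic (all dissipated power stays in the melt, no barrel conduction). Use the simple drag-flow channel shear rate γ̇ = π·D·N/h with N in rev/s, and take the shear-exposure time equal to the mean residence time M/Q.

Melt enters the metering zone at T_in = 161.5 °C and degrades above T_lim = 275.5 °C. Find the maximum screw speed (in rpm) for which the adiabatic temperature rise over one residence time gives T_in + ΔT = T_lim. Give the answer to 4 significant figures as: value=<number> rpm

Convert throughput: Q = 152.2 kg/h = 152.2/3600 = 0.0422778 kg/s
t_res = M / Q_s = 6.48 ÷ 0.0422778 = 153.272 s
D = 66.5 mm = 0.0665 m;  h = 3.26 mm = 0.00326 m
Allowable rise: ΔT_a = T_lim − T_in = 275.5 − 161.5 = 114 K
γ̇_max² = ΔT_a·ρ·cp / (η·t_res) = [114 × 1117 × 1513] / [2819 × 153.272] = 445.902 s⁻²
γ̇_max = √445.902 = 21.1164 s⁻¹
Solve γ̇ = πDN/h for N: N_max = γ̇_max·h/(π·D) = 21.1164 × 0.00326 / (π × 0.0665) = 0.329508 rev/s = 19.7705 rpm

value=19.77 rpm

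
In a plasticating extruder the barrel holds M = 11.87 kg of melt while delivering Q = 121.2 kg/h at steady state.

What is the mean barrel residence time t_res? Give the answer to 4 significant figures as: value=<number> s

value=352.6 s

Convert throughput: Q = 121.2 kg/h = 121.2/3600 = 0.0336667 kg/s
t_res = M / Q_s = 11.87 ÷ 0.0336667 = 352.574 s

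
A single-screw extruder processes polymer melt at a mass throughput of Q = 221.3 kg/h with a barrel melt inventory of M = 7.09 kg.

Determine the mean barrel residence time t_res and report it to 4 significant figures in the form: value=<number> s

Throughput in SI: Q_s = 221.3 kg/h ÷ 3600 s/h = 0.0614722 kg/s
Mean residence time: t_res = M/Q_s = 7.09 kg / 0.0614722 kg/s = 115.337 s

value=115.3 s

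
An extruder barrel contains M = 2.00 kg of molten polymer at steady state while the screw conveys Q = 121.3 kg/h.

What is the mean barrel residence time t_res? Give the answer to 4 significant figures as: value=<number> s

value=59.36 s

Q_s = Q / 3600 = 121.3 / 3600 = 0.0336944 kg/s
t_res = M / Q_s = 2.00 ÷ 0.0336944 = 59.357 s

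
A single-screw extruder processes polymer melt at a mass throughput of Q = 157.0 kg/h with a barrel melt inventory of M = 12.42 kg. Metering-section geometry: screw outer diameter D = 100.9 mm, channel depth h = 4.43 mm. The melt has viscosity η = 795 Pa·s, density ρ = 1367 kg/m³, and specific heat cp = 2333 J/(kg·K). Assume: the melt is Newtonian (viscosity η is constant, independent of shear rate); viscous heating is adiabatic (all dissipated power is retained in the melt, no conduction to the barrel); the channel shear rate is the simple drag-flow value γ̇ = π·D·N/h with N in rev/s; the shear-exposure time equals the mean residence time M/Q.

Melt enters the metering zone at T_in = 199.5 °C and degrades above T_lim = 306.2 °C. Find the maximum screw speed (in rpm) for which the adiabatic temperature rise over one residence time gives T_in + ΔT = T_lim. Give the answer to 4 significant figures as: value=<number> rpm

value=32.51 rpm

Convert throughput: Q = 157.0 kg/h = 157.0/3600 = 0.0436111 kg/s
Mean residence time: t_res = M/Q_s = 12.42 kg / 0.0436111 kg/s = 284.79 s
D = 100.9 mm = 0.1009 m;  h = 4.43 mm = 0.00443 m
Allowable rise: ΔT_a = T_lim − T_in = 306.2 − 199.5 = 106.7 K
Invert ΔT = ηγ̇²t_res/(ρcp) for γ̇: γ̇_max² = ΔT_a ρ cp / (η t_res) = 106.7·1367·2333 / (795·284.79) = 1502.99 s⁻²
Take the square root: γ̇_max = √(1502.99) = 38.7684 s⁻¹
N_max = γ̇_max h / (πD) = 38.7684·0.00443/(π·0.1009) = 0.541802 rev/s → ×60 = 32.5081 rpm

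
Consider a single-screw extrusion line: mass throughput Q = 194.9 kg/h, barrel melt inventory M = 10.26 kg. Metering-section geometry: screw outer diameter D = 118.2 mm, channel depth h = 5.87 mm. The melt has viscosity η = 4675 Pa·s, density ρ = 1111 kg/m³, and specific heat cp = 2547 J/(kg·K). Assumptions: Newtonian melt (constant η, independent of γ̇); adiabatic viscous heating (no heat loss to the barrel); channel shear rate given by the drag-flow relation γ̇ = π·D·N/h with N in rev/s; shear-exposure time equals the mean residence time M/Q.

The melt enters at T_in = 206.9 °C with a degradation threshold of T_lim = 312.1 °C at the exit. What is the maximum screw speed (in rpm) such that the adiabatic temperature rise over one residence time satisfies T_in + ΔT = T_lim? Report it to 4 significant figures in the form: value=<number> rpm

Q_s = Q / 3600 = 194.9 / 3600 = 0.0541389 kg/s
Mean residence time: t_res = M/Q_s = 10.26 kg / 0.0541389 kg/s = 189.513 s
D = 118.2 mm = 0.1182 m;  h = 5.87 mm = 0.00587 m
ΔT_a = T_lim − T_in = 312.1 °C − 206.9 °C = 105.2 K
γ̇_max² = ΔT_a·ρ·cp / (η·t_res) = [105.2 × 1111 × 2547] / [4675 × 189.513] = 336 s⁻²
γ̇_max = sqrt(336) = 18.3303 s⁻¹
Solve γ̇ = πDN/h for N: N_max = γ̇_max·h/(π·D) = 18.3303 × 0.00587 / (π × 0.1182) = 0.289761 rev/s = 17.3857 rpm

value=17.39 rpm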